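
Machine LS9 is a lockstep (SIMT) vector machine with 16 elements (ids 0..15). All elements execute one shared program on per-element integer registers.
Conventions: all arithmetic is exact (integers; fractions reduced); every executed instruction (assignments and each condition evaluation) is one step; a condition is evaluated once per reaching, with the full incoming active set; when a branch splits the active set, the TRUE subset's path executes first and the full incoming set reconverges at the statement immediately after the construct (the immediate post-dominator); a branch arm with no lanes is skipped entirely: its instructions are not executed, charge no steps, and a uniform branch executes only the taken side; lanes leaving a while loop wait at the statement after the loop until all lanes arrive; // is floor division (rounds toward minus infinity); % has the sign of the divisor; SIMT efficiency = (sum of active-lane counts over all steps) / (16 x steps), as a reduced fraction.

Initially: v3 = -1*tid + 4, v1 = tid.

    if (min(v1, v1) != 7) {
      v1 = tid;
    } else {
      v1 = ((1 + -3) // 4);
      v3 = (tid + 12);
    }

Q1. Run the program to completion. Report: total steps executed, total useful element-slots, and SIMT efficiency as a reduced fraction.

Answer: 4 steps, 33 useful, 33/64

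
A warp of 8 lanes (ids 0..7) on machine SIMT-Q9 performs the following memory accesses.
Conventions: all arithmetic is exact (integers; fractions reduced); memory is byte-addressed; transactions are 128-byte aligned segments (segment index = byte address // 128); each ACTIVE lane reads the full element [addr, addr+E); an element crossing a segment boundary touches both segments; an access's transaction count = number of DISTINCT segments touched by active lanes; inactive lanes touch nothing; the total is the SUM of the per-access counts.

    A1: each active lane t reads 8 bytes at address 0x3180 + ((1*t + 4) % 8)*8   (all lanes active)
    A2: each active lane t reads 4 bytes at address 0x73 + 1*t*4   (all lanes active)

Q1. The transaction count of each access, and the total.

A1: 1 transaction
A2: 2 transactions

Answer: 1,2; total 3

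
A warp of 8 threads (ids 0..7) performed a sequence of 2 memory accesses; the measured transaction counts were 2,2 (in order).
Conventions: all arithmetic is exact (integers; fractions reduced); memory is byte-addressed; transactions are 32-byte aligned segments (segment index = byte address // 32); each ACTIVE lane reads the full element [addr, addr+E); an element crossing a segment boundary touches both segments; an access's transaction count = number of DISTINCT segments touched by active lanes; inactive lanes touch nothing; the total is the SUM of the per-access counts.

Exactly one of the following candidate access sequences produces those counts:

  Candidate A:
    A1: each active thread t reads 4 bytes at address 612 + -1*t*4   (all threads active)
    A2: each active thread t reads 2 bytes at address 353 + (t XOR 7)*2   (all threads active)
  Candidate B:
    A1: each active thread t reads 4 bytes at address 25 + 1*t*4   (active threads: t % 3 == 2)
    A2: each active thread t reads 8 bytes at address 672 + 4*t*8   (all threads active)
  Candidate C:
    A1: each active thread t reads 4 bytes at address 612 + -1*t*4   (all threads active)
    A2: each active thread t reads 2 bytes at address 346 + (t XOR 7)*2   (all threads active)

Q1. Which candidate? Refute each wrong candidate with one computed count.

A: A2 gives 1 transaction, not 2
B: A1 gives 1 transaction, not 2
C: all counts match (2,2)

Answer: C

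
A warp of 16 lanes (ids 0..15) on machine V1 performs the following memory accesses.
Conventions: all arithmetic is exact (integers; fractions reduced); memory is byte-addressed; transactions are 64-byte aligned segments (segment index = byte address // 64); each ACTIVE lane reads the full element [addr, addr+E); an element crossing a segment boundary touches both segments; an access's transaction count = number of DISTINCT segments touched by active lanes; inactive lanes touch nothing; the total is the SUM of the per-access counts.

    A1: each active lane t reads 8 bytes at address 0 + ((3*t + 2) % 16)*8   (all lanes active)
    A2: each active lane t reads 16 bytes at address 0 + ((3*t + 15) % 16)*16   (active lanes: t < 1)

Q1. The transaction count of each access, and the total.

A1: 2 transactions
A2: 1 transaction

Answer: 2,1; total 3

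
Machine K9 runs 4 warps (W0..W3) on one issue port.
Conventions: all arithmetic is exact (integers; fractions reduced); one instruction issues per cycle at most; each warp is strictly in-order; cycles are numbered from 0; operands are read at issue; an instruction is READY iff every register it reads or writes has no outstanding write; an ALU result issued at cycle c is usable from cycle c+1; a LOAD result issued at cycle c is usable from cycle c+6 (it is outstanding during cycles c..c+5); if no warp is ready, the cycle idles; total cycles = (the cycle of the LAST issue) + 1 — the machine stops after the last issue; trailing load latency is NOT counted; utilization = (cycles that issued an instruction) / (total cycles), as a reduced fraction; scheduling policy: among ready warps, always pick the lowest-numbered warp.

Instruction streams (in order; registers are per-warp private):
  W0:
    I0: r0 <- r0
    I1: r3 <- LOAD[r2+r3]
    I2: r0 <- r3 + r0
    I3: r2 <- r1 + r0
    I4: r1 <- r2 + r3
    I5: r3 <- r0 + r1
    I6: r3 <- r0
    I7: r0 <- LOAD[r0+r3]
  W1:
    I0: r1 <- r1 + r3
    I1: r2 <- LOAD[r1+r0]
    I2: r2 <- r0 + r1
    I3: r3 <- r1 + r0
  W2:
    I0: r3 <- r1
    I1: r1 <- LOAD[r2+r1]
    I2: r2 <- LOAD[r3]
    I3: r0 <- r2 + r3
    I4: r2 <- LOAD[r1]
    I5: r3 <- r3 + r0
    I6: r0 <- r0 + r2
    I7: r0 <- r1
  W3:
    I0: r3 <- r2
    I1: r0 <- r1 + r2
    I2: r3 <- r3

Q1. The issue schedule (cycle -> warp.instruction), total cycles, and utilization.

cycle 0: W0.I0
cycle 1: W0.I1
cycle 2: W1.I0
cycle 3: W1.I1
cycle 4: W2.I0
cycle 5: W2.I1
cycle 6: W2.I2
cycle 7: W0.I2
cycle 8: W0.I3
cycle 9: W0.I4
cycle 10: W0.I5
cycle 11: W0.I6
cycle 12: W0.I7
cycle 13: W1.I2
cycle 14: W1.I3
cycle 15: W2.I3
cycle 16: W2.I4
cycle 17: W2.I5
cycle 18: W3.I0
cycle 19: W3.I1
cycle 20: W3.I2
cycle 21: idle
cycle 22: W2.I6
cycle 23: W2.I7

Answer: 24 cycles, utilization 23/24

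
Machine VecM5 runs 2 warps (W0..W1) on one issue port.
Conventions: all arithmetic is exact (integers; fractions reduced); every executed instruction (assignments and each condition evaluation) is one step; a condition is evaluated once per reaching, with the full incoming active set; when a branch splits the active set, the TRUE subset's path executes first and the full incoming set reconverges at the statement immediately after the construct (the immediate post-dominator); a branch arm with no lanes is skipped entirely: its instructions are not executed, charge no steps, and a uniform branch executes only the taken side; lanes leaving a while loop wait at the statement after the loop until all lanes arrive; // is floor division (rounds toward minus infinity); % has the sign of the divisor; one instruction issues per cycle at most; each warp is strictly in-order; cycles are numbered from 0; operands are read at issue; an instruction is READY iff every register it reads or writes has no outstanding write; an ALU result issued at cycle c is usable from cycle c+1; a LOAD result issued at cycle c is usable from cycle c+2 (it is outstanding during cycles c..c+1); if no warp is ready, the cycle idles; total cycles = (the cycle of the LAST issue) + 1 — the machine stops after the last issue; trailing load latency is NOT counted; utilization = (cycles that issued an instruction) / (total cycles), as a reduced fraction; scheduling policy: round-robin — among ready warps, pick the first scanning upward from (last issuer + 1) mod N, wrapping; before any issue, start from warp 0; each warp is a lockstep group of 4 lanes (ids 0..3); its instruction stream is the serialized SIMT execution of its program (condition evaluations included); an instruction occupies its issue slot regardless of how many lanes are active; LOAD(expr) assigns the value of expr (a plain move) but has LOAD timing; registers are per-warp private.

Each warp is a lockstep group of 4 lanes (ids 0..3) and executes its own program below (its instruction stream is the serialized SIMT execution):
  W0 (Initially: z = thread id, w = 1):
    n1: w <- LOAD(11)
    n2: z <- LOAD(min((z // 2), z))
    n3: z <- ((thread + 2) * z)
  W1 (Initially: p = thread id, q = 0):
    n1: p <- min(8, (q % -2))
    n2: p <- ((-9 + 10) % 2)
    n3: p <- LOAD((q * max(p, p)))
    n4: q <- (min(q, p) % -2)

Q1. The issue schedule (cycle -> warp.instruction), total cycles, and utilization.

cycle 0: W0.I0
cycle 1: W1.I0
cycle 2: W0.I1
cycle 3: W1.I1
cycle 4: W0.I2
cycle 5: W1.I2
cycle 6: idle
cycle 7: W1.I3

Answer: 8 cycles, utilization 7/8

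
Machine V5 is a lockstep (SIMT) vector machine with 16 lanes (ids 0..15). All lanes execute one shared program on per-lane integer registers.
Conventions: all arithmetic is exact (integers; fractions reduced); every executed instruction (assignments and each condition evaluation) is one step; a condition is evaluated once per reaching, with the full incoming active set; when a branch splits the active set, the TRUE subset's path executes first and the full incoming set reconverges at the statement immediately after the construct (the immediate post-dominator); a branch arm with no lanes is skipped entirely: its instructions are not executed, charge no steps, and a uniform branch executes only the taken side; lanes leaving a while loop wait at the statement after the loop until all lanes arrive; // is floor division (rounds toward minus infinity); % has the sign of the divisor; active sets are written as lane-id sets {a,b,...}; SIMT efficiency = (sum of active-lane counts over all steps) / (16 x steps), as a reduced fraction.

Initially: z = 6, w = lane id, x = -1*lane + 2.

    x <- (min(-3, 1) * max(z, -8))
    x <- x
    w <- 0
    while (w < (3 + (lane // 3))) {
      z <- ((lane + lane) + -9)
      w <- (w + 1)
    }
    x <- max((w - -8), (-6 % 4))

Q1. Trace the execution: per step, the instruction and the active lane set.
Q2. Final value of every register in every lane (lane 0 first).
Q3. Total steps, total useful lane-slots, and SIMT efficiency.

step 0: x <- (min(-3, 1) * max(z, -8)) {0,1,2,3,4,5,6,7,8,9,10,11,12,13,14,15}
step 1: x <- x                       {0,1,2,3,4,5,6,7,8,9,10,11,12,13,14,15}
step 2: w <- 0                       {0,1,2,3,4,5,6,7,8,9,10,11,12,13,14,15}
step 3: eval (w < (3 + (lane // 3))) {0,1,2,3,4,5,6,7,8,9,10,11,12,13,14,15}
step 4: z <- ((lane + lane) + -9)    {0,1,2,3,4,5,6,7,8,9,10,11,12,13,14,15}
step 5: w <- (w + 1)                 {0,1,2,3,4,5,6,7,8,9,10,11,12,13,14,15}
step 6: eval (w < (3 + (lane // 3))) {0,1,2,3,4,5,6,7,8,9,10,11,12,13,14,15}
step 7: z <- ((lane + lane) + -9)    {0,1,2,3,4,5,6,7,8,9,10,11,12,13,14,15}
step 8: w <- (w + 1)                 {0,1,2,3,4,5,6,7,8,9,10,11,12,13,14,15}
step 9: eval (w < (3 + (lane // 3))) {0,1,2,3,4,5,6,7,8,9,10,11,12,13,14,15}
step 10: z <- ((lane + lane) + -9)    {0,1,2,3,4,5,6,7,8,9,10,11,12,13,14,15}
step 11: w <- (w + 1)                 {0,1,2,3,4,5,6,7,8,9,10,11,12,13,14,15}
step 12: eval (w < (3 + (lane // 3))) {0,1,2,3,4,5,6,7,8,9,10,11,12,13,14,15}
step 13: z <- ((lane + lane) + -9)    {3,4,5,6,7,8,9,10,11,12,13,14,15}
step 14: w <- (w + 1)                 {3,4,5,6,7,8,9,10,11,12,13,14,15}
step 15: eval (w < (3 + (lane // 3))) {3,4,5,6,7,8,9,10,11,12,13,14,15}
step 16: z <- ((lane + lane) + -9)    {6,7,8,9,10,11,12,13,14,15}
step 17: w <- (w + 1)                 {6,7,8,9,10,11,12,13,14,15}
step 18: eval (w < (3 + (lane // 3))) {6,7,8,9,10,11,12,13,14,15}
step 19: z <- ((lane + lane) + -9)    {9,10,11,12,13,14,15}
step 20: w <- (w + 1)                 {9,10,11,12,13,14,15}
step 21: eval (w < (3 + (lane // 3))) {9,10,11,12,13,14,15}
step 22: z <- ((lane + lane) + -9)    {12,13,14,15}
step 23: w <- (w + 1)                 {12,13,14,15}
step 24: eval (w < (3 + (lane // 3))) {12,13,14,15}
step 25: z <- ((lane + lane) + -9)    {15}
step 26: w <- (w + 1)                 {15}
step 27: eval (w < (3 + (lane // 3))) {15}
step 28: x <- max((w - -8), (-6 % 4)) {0,1,2,3,4,5,6,7,8,9,10,11,12,13,14,15}

Answer: 29 steps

z: -9,-7,-5,-3,-1,1,3,5,7,9,11,13,15,17,19,21
w: 3,3,3,4,4,4,5,5,5,6,6,6,7,7,7,8
x: 11,11,11,12,12,12,13,13,13,14,14,14,15,15,15,16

steps = 29; useful = 329; efficiency = 329/464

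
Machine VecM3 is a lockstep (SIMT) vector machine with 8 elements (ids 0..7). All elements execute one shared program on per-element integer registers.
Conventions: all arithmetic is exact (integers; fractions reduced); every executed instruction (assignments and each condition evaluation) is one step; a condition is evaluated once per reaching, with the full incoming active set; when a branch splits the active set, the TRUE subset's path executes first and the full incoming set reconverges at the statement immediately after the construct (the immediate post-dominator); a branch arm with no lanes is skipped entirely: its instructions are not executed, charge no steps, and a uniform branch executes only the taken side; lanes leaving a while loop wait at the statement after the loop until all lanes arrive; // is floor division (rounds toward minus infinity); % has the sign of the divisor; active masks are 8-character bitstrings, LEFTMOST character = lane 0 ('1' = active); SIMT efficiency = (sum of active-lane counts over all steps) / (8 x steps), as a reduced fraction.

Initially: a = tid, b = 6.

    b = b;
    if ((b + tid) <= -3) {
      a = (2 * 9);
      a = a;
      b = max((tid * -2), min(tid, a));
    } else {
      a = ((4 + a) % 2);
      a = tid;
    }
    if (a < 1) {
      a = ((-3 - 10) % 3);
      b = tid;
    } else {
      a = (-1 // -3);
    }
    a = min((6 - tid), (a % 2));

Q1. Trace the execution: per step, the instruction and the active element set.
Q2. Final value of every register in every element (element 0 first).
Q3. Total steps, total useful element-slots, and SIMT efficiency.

step 0: b <- b                       11111111
step 1: eval ((b + tid) <= -3)       11111111
step 2: a <- ((4 + a) % 2)           11111111
step 3: a <- tid                     11111111
step 4: eval (a < 1)                 11111111
step 5: a <- ((-3 - 10) % 3)         10000000
step 6: b <- tid                     10000000
step 7: a <- (-1 // -3)              01111111
step 8: a <- min((6 - tid), (a % 2)) 11111111

Answer: 9 steps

a: 0,0,0,0,0,0,0,-1
b: 0,6,6,6,6,6,6,6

steps = 9; useful = 57; efficiency = 57/72 = 19/24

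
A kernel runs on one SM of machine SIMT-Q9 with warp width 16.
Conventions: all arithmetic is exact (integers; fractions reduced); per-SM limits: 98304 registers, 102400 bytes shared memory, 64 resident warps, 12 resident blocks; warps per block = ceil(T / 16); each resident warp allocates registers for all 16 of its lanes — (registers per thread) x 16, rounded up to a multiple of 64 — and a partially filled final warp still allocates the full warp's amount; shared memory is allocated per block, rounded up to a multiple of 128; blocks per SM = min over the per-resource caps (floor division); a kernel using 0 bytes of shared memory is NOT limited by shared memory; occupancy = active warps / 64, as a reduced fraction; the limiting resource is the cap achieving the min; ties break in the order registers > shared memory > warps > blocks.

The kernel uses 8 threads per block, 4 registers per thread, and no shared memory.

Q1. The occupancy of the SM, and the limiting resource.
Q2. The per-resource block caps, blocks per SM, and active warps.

Answer: occupancy 3/16, limited by blocks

registers: 1536 blocks
shared memory: no limit (kernel uses none)
warps: 64 blocks
blocks: 12 blocks

Answer: 12 blocks, 12 active warps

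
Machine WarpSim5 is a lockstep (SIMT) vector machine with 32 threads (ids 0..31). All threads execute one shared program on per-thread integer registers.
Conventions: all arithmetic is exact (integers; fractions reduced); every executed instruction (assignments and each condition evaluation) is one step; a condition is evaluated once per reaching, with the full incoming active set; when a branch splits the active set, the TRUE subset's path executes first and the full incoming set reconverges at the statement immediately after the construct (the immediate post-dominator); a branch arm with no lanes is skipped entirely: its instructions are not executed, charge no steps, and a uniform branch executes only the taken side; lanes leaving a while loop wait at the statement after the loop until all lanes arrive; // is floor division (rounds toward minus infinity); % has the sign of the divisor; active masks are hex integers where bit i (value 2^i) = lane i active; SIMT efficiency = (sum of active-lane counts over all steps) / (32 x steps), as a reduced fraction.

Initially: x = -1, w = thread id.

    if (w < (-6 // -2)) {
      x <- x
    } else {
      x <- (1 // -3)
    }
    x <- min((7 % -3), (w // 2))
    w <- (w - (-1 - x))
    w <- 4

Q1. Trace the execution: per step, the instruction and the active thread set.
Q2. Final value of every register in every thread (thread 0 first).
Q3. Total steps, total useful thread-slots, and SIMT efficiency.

step 0: eval (w < (-6 // -2))        0xffffffff
step 1: x <- x                       0x00000007
step 2: x <- (1 // -3)               0xfffffff8
step 3: x <- min((7 % -3), (w // 2)) 0xffffffff
step 4: w <- (w - (-1 - x))          0xffffffff
step 5: w <- 4                       0xffffffff

Answer: 6 steps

x: -2,-2,-2,-2,-2,-2,-2,-2,-2,-2,-2,-2,-2,-2,-2,-2,-2,-2,-2,-2,-2,-2,-2,-2,-2,-2,-2,-2,-2,-2,-2,-2
w: 4,4,4,4,4,4,4,4,4,4,4,4,4,4,4,4,4,4,4,4,4,4,4,4,4,4,4,4,4,4,4,4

steps = 6; useful = 160; efficiency = 160/192 = 5/6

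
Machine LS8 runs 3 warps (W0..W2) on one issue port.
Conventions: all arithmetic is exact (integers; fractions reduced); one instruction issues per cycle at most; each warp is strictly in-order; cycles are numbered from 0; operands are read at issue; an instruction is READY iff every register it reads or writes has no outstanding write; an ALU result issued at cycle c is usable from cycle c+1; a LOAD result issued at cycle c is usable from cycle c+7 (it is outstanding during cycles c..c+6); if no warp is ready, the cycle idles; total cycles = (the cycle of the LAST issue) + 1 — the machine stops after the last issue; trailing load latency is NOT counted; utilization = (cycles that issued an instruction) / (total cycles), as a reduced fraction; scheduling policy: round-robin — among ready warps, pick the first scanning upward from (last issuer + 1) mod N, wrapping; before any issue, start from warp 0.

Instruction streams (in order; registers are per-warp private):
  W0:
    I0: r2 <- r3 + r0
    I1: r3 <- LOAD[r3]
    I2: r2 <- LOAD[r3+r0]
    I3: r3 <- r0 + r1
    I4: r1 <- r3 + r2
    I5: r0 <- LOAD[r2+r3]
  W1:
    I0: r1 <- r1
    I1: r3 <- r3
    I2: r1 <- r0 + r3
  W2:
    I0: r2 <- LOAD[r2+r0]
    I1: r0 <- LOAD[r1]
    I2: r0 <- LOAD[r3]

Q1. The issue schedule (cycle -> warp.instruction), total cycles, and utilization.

cycle 0: W0.I0
cycle 1: W1.I0
cycle 2: W2.I0
cycle 3: W0.I1
cycle 4: W1.I1
cycle 5: W2.I1
cycle 6: W1.I2
cycle 7: idle
cycle 8: idle
cycle 9: idle
cycle 10: W0.I2
cycle 11: W0.I3
cycle 12: W2.I2
cycle 13: idle
cycle 14: idle
cycle 15: idle
cycle 16: idle
cycle 17: W0.I4
cycle 18: W0.I5

Answer: 19 cycles, utilization 12/19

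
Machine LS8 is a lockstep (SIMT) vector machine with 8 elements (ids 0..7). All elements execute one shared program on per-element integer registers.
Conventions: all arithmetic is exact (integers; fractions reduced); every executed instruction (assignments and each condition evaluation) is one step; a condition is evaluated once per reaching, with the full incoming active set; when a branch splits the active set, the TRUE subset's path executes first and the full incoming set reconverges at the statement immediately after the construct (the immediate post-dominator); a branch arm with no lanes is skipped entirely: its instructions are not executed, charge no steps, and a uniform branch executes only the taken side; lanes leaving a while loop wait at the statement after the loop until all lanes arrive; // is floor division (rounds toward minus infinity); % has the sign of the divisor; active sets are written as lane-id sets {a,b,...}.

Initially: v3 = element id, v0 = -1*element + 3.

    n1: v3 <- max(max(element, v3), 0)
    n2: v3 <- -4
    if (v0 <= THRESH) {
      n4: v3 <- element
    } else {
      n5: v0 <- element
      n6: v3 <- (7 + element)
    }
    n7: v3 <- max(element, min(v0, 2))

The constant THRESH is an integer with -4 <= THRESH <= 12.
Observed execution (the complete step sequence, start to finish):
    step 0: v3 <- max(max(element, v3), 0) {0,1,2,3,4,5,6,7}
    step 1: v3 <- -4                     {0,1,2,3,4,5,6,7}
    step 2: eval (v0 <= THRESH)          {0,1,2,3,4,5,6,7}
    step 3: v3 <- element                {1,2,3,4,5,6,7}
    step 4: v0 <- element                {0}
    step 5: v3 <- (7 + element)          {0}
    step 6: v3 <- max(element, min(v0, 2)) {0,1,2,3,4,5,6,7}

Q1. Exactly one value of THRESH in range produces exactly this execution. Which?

Answer: THRESH = 2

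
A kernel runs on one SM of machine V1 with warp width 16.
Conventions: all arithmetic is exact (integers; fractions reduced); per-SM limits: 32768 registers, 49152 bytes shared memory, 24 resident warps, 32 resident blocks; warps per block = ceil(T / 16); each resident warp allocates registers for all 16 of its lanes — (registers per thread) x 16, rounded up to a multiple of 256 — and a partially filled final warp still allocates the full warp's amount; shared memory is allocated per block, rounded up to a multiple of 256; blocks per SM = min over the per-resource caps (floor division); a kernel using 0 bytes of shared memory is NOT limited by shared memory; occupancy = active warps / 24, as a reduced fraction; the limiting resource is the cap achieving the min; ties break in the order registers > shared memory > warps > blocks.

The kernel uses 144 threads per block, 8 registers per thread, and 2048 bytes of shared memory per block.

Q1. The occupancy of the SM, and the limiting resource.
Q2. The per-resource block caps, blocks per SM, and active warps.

Answer: occupancy 3/4, limited by warps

registers: 14 blocks
shared memory: 24 blocks
warps: 2 blocks
blocks: 32 blocks

Answer: 2 blocks, 18 active warps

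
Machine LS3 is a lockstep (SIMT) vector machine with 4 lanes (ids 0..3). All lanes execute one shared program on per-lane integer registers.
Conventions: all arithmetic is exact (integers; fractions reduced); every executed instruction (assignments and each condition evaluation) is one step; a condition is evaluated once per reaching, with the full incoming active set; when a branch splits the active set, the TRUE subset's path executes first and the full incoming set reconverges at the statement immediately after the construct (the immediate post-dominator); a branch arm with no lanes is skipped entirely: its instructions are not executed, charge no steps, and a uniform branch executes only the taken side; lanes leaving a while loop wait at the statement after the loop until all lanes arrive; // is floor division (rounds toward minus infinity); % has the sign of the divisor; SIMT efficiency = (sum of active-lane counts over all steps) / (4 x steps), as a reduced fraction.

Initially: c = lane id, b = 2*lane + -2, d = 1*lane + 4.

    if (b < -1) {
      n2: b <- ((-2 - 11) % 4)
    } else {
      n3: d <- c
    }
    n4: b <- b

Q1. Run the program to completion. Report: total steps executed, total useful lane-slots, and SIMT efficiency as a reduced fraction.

Answer: 4 steps, 12 useful, 3/4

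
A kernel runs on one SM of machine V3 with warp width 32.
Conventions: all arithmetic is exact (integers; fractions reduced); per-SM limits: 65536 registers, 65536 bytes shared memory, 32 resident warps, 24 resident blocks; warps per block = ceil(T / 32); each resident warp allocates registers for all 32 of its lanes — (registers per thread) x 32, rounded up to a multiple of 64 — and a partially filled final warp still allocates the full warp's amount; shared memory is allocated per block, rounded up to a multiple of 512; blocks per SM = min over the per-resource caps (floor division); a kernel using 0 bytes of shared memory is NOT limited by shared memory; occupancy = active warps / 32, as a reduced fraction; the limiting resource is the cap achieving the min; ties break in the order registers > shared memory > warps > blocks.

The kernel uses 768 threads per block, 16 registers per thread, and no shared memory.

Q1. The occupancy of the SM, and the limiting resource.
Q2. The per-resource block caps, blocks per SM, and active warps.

Answer: occupancy 3/4, limited by warps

registers: 5 blocks
shared memory: no limit (kernel uses none)
warps: 1 block
blocks: 24 blocks

Answer: 1 block, 24 active warps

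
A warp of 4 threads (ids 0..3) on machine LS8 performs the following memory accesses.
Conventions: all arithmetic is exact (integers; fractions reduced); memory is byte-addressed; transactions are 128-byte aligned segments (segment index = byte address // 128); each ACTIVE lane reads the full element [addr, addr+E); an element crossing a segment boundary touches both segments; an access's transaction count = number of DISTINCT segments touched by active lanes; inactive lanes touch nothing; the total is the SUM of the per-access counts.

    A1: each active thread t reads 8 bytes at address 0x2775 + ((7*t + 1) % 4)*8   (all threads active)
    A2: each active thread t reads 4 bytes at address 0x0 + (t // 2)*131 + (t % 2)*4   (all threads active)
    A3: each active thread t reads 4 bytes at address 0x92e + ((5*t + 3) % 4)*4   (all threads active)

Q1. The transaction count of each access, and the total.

A1: 2 transactions
A2: 2 transactions
A3: 1 transaction

Answer: 2,2,1; total 5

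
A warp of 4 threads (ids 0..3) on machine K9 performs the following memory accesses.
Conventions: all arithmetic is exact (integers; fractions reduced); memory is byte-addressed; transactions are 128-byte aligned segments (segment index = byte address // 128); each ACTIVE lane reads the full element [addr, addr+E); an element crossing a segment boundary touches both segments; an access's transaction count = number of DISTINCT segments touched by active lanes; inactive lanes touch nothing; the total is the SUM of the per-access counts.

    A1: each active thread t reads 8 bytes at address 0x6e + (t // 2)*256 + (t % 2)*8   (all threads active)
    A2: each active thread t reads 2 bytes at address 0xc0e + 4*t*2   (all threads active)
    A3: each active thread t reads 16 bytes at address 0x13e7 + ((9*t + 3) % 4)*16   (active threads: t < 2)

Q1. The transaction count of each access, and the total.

A1: 2 transactions
A2: 1 transaction
A3: 2 transactions

Answer: 2,1,2; total 5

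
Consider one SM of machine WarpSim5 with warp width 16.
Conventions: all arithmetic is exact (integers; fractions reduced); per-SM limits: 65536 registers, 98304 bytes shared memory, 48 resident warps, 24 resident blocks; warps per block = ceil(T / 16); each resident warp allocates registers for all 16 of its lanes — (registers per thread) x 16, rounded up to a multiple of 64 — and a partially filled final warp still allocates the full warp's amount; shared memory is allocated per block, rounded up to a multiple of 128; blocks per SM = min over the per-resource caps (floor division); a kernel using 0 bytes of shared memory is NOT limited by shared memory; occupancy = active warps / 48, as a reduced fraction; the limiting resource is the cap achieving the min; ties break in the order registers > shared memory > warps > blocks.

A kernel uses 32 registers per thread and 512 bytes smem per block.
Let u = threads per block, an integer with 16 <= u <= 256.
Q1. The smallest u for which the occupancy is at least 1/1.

Answer: u = 17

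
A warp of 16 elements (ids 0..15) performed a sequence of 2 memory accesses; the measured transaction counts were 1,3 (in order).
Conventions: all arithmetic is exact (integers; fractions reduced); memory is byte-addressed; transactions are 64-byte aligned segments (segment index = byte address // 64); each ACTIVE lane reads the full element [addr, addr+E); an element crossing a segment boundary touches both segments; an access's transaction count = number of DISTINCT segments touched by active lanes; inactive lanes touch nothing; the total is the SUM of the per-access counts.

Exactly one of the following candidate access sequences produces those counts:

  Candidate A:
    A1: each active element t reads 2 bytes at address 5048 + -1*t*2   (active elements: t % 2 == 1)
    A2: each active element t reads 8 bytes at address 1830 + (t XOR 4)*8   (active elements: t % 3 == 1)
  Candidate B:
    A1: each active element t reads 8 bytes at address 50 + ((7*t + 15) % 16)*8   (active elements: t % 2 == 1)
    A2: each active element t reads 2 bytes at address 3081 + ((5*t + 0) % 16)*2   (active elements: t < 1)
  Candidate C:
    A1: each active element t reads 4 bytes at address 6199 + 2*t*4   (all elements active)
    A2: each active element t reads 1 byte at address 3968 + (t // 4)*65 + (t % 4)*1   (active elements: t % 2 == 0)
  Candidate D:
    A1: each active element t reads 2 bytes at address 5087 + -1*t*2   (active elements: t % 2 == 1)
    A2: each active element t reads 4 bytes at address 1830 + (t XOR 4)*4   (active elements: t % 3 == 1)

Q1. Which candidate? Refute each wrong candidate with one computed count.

B: A1 gives 3 transactions, not 1
C: A1 gives 3 transactions, not 1
D: A2 gives 2 transactions, not 3
A: all counts match (1,3)

Answer: A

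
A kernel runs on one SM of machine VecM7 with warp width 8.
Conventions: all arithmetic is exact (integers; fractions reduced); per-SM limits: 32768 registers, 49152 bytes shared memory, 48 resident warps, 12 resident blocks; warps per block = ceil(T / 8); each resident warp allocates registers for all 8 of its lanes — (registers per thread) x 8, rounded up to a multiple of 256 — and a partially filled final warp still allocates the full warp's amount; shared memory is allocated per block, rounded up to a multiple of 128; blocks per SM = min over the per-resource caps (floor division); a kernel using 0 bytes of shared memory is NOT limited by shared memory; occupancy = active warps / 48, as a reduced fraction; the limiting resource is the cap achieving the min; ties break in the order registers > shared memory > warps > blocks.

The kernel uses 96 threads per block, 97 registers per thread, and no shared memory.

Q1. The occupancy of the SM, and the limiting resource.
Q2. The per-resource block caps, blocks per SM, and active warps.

Answer: occupancy 1/2, limited by registers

registers: 2 blocks
shared memory: no limit (kernel uses none)
warps: 4 blocks
blocks: 12 blocks

Answer: 2 blocks, 24 active warps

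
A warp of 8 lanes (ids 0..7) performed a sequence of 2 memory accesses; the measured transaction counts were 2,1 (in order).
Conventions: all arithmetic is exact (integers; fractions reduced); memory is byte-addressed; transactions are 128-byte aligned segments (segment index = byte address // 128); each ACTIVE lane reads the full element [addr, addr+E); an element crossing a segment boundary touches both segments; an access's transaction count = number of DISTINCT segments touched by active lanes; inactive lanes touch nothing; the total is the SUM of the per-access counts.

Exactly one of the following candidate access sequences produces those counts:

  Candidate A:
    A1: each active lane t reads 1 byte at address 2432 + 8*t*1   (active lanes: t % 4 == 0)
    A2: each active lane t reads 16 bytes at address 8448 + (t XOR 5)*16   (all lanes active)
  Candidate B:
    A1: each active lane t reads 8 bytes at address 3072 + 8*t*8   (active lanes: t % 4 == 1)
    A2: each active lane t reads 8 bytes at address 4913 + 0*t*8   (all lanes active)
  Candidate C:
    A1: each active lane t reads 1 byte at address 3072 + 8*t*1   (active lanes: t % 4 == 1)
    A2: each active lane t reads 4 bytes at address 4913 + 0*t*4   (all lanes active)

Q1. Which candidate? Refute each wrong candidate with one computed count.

A: A1 gives 1 transaction, not 2
C: A1 gives 1 transaction, not 2
B: all counts match (2,1)

Answer: B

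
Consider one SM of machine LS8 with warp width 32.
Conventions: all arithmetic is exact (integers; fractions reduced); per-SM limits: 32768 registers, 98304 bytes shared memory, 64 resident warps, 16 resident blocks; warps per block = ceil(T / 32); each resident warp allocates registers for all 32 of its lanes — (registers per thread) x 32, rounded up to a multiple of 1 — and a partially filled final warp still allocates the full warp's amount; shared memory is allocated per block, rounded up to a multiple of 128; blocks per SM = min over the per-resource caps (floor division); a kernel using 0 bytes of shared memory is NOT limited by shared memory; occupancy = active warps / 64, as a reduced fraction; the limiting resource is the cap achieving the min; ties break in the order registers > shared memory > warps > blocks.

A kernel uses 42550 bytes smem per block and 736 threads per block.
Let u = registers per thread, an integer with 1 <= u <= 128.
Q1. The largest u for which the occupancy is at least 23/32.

Answer: u = 22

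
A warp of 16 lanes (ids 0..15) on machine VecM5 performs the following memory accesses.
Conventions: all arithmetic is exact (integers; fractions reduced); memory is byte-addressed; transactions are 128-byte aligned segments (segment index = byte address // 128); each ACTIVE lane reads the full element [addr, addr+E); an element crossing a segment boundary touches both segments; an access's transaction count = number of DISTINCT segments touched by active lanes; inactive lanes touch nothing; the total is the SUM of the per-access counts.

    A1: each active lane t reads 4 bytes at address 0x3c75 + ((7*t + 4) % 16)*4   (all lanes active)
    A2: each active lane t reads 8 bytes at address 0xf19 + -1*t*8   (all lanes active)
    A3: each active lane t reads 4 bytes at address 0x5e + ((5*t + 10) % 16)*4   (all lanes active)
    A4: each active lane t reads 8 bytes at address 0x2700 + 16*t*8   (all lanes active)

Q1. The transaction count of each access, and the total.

A1: 2 transactions
A2: 2 transactions
A3: 2 transactions
A4: 16 transactions

Answer: 2,2,2,16; total 22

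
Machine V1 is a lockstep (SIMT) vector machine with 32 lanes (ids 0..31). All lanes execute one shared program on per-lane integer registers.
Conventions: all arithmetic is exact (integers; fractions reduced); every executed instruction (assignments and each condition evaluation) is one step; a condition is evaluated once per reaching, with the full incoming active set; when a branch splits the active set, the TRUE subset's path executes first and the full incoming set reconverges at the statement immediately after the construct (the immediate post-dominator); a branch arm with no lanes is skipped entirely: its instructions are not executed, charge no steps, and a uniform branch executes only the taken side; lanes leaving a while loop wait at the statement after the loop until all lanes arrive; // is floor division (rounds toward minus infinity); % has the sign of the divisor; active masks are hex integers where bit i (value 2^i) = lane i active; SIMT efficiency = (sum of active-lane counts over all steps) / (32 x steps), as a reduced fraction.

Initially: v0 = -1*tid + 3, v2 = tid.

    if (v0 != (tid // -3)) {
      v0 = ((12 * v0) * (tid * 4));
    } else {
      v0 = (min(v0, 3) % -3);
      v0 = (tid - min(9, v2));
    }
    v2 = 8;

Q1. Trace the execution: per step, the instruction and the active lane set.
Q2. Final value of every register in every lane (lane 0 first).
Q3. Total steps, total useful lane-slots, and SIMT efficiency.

step 0: eval (v0 != (tid // -3))     0xffffffff
step 1: v0 <- ((12 * v0) * (tid * 4)) 0xffffffdf
step 2: v0 <- (min(v0, 3) % -3)      0x00000020
step 3: v0 <- (tid - min(9, v2))     0x00000020
step 4: v2 <- 8                      0xffffffff

Answer: 5 steps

v0: 0,96,96,0,-192,0,-864,-1344,-1920,-2592,-3360,-4224,-5184,-6240,-7392,-8640,-9984,-11424,-12960,-14592,-16320,-18144,-20064,-22080,-24192,-26400,-28704,-31104,-33600,-36192,-38880,-41664
v2: 8,8,8,8,8,8,8,8,8,8,8,8,8,8,8,8,8,8,8,8,8,8,8,8,8,8,8,8,8,8,8,8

steps = 5; useful = 97; efficiency = 97/160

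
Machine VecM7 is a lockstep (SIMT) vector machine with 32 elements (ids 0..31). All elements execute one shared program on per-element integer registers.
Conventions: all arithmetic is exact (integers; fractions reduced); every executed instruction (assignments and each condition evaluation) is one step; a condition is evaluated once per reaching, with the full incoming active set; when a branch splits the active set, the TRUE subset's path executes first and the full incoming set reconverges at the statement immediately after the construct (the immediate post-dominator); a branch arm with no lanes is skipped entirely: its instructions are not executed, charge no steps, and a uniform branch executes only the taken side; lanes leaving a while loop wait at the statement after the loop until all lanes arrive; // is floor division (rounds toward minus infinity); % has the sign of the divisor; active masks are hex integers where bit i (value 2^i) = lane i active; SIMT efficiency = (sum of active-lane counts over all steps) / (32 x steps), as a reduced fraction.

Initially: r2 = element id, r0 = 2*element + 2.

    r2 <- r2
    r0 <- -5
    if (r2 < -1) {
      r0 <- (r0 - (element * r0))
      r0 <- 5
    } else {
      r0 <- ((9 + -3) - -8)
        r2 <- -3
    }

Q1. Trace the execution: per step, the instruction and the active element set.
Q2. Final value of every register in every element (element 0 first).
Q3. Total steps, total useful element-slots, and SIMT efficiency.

step 0: r2 <- r2                     0xffffffff
step 1: r0 <- -5                     0xffffffff
step 2: eval (r2 < -1)               0xffffffff
step 3: r0 <- ((9 + -3) - -8)        0xffffffff
step 4: r2 <- -3                     0xffffffff

Answer: 5 steps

r2: -3,-3,-3,-3,-3,-3,-3,-3,-3,-3,-3,-3,-3,-3,-3,-3,-3,-3,-3,-3,-3,-3,-3,-3,-3,-3,-3,-3,-3,-3,-3,-3
r0: 14,14,14,14,14,14,14,14,14,14,14,14,14,14,14,14,14,14,14,14,14,14,14,14,14,14,14,14,14,14,14,14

steps = 5; useful = 160; efficiency = 160/160 = 1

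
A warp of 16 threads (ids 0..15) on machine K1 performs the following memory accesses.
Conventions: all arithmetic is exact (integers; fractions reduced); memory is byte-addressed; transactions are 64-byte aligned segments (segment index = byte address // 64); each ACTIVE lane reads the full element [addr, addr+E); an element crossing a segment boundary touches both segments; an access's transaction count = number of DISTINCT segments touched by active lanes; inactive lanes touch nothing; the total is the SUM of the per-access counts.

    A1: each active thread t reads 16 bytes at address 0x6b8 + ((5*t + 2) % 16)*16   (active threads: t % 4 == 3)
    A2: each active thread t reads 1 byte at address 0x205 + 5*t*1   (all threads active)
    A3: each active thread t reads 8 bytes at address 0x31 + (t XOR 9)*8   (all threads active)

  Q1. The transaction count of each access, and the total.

A1: 4 transactions
A2: 2 transactions
A3: 3 transactions

Answer: 4,2,3; total 9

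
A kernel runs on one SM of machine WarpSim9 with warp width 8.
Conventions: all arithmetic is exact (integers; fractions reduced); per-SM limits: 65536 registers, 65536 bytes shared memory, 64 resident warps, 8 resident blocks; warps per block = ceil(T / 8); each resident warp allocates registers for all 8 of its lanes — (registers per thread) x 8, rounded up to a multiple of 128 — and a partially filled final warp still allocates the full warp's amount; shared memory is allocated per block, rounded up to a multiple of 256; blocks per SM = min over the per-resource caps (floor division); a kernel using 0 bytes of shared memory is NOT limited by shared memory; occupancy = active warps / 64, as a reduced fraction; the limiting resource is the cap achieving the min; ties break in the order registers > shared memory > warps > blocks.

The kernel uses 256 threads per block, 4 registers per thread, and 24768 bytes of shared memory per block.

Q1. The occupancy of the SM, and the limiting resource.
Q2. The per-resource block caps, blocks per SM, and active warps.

Answer: occupancy 1, limited by shared memory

registers: 16 blocks
shared memory: 2 blocks
warps: 2 blocks
blocks: 8 blocks

Answer: 2 blocks, 64 active warps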